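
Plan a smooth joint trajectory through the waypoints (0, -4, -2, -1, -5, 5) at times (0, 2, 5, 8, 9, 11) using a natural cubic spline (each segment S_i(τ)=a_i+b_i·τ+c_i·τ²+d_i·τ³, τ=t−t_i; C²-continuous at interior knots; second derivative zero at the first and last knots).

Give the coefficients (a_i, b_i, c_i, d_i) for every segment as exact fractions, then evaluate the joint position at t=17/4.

Δ: Δ0=-2, Δ1=2/3, Δ2=1/3, Δ3=-4, Δ4=5
row 1: diag=10, rhs=16; c'=3/10, d'=8/5
row 2: denom=12−3·3/10=111/10; d'=(-2−3·8/5)/(111/10)=-68/111
row 3: denom=8−3·10/37=266/37; d'=(-26−3·-68/111)/(266/37)=-447/133
row 4: denom=6−1·37/266=1559/266; d'=(54−1·-447/133)/(1559/266)=15258/1559
back: M4=15258/1559
back: M3=-447/133−37/266·15258/1559=-7362/1559
back: M2=-68/111−10/37·-7362/1559=3104/4677
back: M1=8/5−3/10·3104/4677=2184/1559
M: M0=0, M1=2184/1559, M2=3104/4677, M3=-7362/1559, M4=15258/1559, M5=0
seg 0: a=0, c=M0/2=0, d=(M1−M0)/(6·2)=182/1559, b=Δ0−h0·(2M0+M1)/6=-3846/1559
seg 1: a=-4, c=M1/2=1092/1559, d=(M2−M1)/(6·3)=-1724/42093, b=Δ1−h1·(2M1+M2)/6=-1662/1559
seg 2: a=-2, c=M2/2=1552/4677, d=(M3−M2)/(6·3)=-12595/42093, b=Δ2−h2·(2M2+M3)/6=3166/1559
seg 3: a=-1, c=M3/2=-3681/1559, d=(M4−M3)/(6·1)=3770/1559, b=Δ3−h3·(2M3+M4)/6=-6325/1559
seg 4: a=-5, c=M4/2=7629/1559, d=(M5−M4)/(6·2)=-2543/3118, b=Δ4−h4·(2M4+M5)/6=-2377/1559
t_q=17/4 → seg 1, τ=9/4; S=-4+-1662/1559·τ+1092/1559·τ²+-1724/42093·τ³=-82793/24944

  seg 0: a=0 b=-3846/1559 c=0 d=182/1559
  seg 1: a=-4 b=-1662/1559 c=1092/1559 d=-1724/42093
  seg 2: a=-2 b=3166/1559 c=1552/4677 d=-12595/42093
  seg 3: a=-1 b=-6325/1559 c=-3681/1559 d=3770/1559
  seg 4: a=-5 b=-2377/1559 c=7629/1559 d=-2543/3118
S(17/4) = -82793/24944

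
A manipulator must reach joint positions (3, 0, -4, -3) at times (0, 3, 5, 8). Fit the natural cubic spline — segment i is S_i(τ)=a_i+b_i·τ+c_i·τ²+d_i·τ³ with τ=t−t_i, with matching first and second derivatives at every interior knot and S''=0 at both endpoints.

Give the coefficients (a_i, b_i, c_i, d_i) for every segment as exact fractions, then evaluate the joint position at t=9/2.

Δ: Δ0=-1, Δ1=-2, Δ2=1/3
row 1: diag=10, rhs=-6; c'=1/5, d'=-3/5
row 2: denom=10−2·1/5=48/5; d'=(14−2·-3/5)/(48/5)=19/12
back: M2=19/12
back: M1=-3/5−1/5·19/12=-11/12
M: M0=0, M1=-11/12, M2=19/12, M3=0
seg 0: a=3, c=M0/2=0, d=(M1−M0)/(6·3)=-11/216, b=Δ0−h0·(2M0+M1)/6=-13/24
seg 1: a=0, c=M1/2=-11/24, d=(M2−M1)/(6·2)=5/24, b=Δ1−h1·(2M1+M2)/6=-23/12
seg 2: a=-4, c=M2/2=19/24, d=(M3−M2)/(6·3)=-19/216, b=Δ2−h2·(2M2+M3)/6=-5/4
t_q=9/2 → seg 1, τ=3/2; S=0+-23/12·τ+-11/24·τ²+5/24·τ³=-205/64

  seg 0: a=3 b=-13/24 c=0 d=-11/216
  seg 1: a=0 b=-23/12 c=-11/24 d=5/24
  seg 2: a=-4 b=-5/4 c=19/24 d=-19/216
S(9/2) = -205/64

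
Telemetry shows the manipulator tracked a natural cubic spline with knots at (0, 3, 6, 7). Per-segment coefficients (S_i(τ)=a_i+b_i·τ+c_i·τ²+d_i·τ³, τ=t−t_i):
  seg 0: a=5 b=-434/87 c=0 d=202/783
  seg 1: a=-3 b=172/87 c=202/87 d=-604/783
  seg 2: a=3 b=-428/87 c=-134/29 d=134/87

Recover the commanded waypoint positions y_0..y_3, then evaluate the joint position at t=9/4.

y_0 = S_0(0) = a_0 = 5
y_1 = S_1(0) = a_1 = -3
y_2 = S_2(0) = a_2 = 3
y_3 = S_2(1) = -5
t_q=9/4 is in segment 0 (τ=9/4); S_0(τ)=-3049/928

y_0=5 y_1=-3 y_2=3 y_3=-5
S(9/4) = -3049/928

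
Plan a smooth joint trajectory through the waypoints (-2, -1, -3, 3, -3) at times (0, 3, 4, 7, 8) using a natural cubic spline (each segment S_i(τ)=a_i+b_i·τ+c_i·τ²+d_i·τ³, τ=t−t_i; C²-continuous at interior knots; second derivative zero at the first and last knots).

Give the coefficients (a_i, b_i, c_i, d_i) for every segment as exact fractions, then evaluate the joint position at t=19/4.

Δ: Δ0=1/3, Δ1=-2, Δ2=2, Δ3=-6
row 1: diag=8, rhs=-14; c'=1/8, d'=-7/4
row 2: denom=8−1·1/8=63/8; d'=(24−1·-7/4)/(63/8)=206/63
row 3: denom=8−3·8/21=48/7; d'=(-48−3·206/63)/(48/7)=-607/72
back: M3=-607/72
back: M2=206/63−8/21·-607/72=175/27
back: M1=-7/4−1/8·175/27=-553/216
M: M0=0, M1=-553/216, M2=175/27, M3=-607/72, M4=0
seg 0: a=-2, c=M0/2=0, d=(M1−M0)/(6·3)=-553/3888, b=Δ0−h0·(2M0+M1)/6=697/432
seg 1: a=-1, c=M1/2=-553/432, d=(M2−M1)/(6·1)=217/144, b=Δ1−h1·(2M1+M2)/6=-481/216
seg 2: a=-3, c=M2/2=175/54, d=(M3−M2)/(6·3)=-3221/3888, b=Δ2−h2·(2M2+M3)/6=-115/432
seg 3: a=3, c=M3/2=-607/144, d=(M4−M3)/(6·1)=607/432, b=Δ3−h3·(2M3+M4)/6=-689/216
t_q=19/4 → seg 2, τ=3/4; S=-3+-115/432·τ+175/54·τ²+-3221/3888·τ³=-5303/3072

  seg 0: a=-2 b=697/432 c=0 d=-553/3888
  seg 1: a=-1 b=-481/216 c=-553/432 d=217/144
  seg 2: a=-3 b=-115/432 c=175/54 d=-3221/3888
  seg 3: a=3 b=-689/216 c=-607/144 d=607/432
S(19/4) = -5303/3072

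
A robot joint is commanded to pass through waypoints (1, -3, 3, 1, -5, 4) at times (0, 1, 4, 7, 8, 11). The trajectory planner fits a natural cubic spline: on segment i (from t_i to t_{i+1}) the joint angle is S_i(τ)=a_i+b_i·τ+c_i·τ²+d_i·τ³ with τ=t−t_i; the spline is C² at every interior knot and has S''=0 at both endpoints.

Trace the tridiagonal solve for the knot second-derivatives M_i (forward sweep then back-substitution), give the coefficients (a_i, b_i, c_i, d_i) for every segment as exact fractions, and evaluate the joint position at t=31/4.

Δ: Δ0=-4, Δ1=2, Δ2=-2/3, Δ3=-6, Δ4=3
row 1: diag=8, rhs=36; c'=3/8, d'=9/2
row 2: denom=12−3·3/8=87/8; d'=(-16−3·9/2)/(87/8)=-236/87
row 3: denom=8−3·8/29=208/29; d'=(-32−3·-236/87)/(208/29)=-173/52
row 4: denom=8−1·29/208=1635/208; d'=(54−1·-173/52)/(1635/208)=11924/1635
back: M4=11924/1635
back: M3=-173/52−29/208·11924/1635=-7102/1635
back: M2=-236/87−8/29·-7102/1635=-2476/1635
back: M1=9/2−3/8·-2476/1635=2762/545
M: M0=0, M1=2762/545, M2=-2476/1635, M3=-7102/1635, M4=11924/1635, M5=0
seg 0: a=1, c=M0/2=0, d=(M1−M0)/(6·1)=1381/1635, b=Δ0−h0·(2M0+M1)/6=-7921/1635
seg 1: a=-3, c=M1/2=1381/545, d=(M2−M1)/(6·3)=-5381/14715, b=Δ1−h1·(2M1+M2)/6=-3778/1635
seg 2: a=3, c=M2/2=-1238/1635, d=(M3−M2)/(6·3)=-257/1635, b=Δ2−h2·(2M2+M3)/6=4937/1635
seg 3: a=1, c=M3/2=-3551/1635, d=(M4−M3)/(6·1)=1057/545, b=Δ3−h3·(2M3+M4)/6=-1886/327
seg 4: a=-5, c=M4/2=5962/1635, d=(M5−M4)/(6·3)=-5962/14715, b=Δ4−h4·(2M4+M5)/6=-7019/1635
t_q=31/4 → seg 3, τ=3/4; S=1+-1886/327·τ+-3551/1635·τ²+1057/545·τ³=-130073/34880

  seg 0: a=1 b=-7921/1635 c=0 d=1381/1635
  seg 1: a=-3 b=-3778/1635 c=1381/545 d=-5381/14715
  seg 2: a=3 b=4937/1635 c=-1238/1635 d=-257/1635
  seg 3: a=1 b=-1886/327 c=-3551/1635 d=1057/545
  seg 4: a=-5 b=-7019/1635 c=5962/1635 d=-5962/14715
S(31/4) = -130073/34880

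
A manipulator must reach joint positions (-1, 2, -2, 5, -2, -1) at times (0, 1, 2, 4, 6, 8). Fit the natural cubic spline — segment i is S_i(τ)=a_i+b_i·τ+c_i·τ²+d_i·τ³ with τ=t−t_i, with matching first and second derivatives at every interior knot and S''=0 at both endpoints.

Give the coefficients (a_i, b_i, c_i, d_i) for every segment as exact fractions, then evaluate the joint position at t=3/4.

Δ: Δ0=3, Δ1=-4, Δ2=7/2, Δ3=-7/2, Δ4=1/2
row 1: diag=4, rhs=-42; c'=1/4, d'=-21/2
row 2: denom=6−1·1/4=23/4; d'=(45−1·-21/2)/(23/4)=222/23
row 3: denom=8−2·8/23=168/23; d'=(-42−2·222/23)/(168/23)=-235/28
row 4: denom=8−2·23/84=313/42; d'=(24−2·-235/28)/(313/42)=1713/313
back: M4=1713/313
back: M3=-235/28−23/84·1713/313=-3096/313
back: M2=222/23−8/23·-3096/313=4098/313
back: M1=-21/2−1/4·4098/313=-4311/313
M: M0=0, M1=-4311/313, M2=4098/313, M3=-3096/313, M4=1713/313, M5=0
seg 0: a=-1, c=M0/2=0, d=(M1−M0)/(6·1)=-1437/626, b=Δ0−h0·(2M0+M1)/6=3315/626
seg 1: a=2, c=M1/2=-4311/626, d=(M2−M1)/(6·1)=2803/626, b=Δ1−h1·(2M1+M2)/6=-498/313
seg 2: a=-2, c=M2/2=2049/313, d=(M3−M2)/(6·2)=-1199/626, b=Δ2−h2·(2M2+M3)/6=-1209/626
seg 3: a=5, c=M3/2=-1548/313, d=(M4−M3)/(6·2)=1603/1252, b=Δ3−h3·(2M3+M4)/6=795/626
seg 4: a=-2, c=M4/2=1713/626, d=(M5−M4)/(6·2)=-571/1252, b=Δ4−h4·(2M4+M5)/6=-1971/626
t_q=3/4 → seg 0, τ=3/4; S=-1+3315/626·τ+0·τ²+-1437/626·τ³=80257/40064

  seg 0: a=-1 b=3315/626 c=0 d=-1437/626
  seg 1: a=2 b=-498/313 c=-4311/626 d=2803/626
  seg 2: a=-2 b=-1209/626 c=2049/313 d=-1199/626
  seg 3: a=5 b=795/626 c=-1548/313 d=1603/1252
  seg 4: a=-2 b=-1971/626 c=1713/626 d=-571/1252
S(3/4) = 80257/40064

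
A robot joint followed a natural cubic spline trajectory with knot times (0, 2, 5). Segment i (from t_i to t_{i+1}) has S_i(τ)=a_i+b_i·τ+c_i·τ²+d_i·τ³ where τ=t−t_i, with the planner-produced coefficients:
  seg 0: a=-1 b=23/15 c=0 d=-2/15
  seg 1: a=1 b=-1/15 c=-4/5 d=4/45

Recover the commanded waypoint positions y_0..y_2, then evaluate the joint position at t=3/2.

y_0=-1 y_1=1 y_2=-4
S(3/2) = 17/20

y_0 = S_0(0) = a_0 = -1
y_1 = S_1(0) = a_1 = 1
y_2 = S_1(3) = -4
t_q=3/2 is in segment 0 (τ=3/2); S_0(τ)=17/20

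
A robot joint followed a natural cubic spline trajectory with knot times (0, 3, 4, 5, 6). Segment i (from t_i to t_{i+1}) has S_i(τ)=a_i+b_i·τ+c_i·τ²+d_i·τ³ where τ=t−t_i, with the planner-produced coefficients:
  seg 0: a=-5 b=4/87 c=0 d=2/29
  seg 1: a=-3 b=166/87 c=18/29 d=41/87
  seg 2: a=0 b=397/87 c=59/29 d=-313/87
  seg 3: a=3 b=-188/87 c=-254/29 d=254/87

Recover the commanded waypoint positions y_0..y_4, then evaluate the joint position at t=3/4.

y_0=-5 y_1=-3 y_2=0 y_3=3 y_4=-5
S(3/4) = -4581/928

y_0 = S_0(0) = a_0 = -5
y_1 = S_1(0) = a_1 = -3
y_2 = S_2(0) = a_2 = 0
y_3 = S_3(0) = a_3 = 3
y_4 = S_3(1) = -5
t_q=3/4 is in segment 0 (τ=3/4); S_0(τ)=-4581/928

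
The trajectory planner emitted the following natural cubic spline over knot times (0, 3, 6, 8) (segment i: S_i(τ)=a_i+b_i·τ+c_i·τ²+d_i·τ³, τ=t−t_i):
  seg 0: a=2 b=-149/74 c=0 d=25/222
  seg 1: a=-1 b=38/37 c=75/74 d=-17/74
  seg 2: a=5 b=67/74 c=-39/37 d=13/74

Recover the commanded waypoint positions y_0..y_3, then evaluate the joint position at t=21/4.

y_0=2 y_1=-1 y_2=5 y_3=4
S(21/4) = 18115/4736

y_0 = S_0(0) = a_0 = 2
y_1 = S_1(0) = a_1 = -1
y_2 = S_2(0) = a_2 = 5
y_3 = S_2(2) = 4
t_q=21/4 is in segment 1 (τ=9/4); S_1(τ)=18115/4736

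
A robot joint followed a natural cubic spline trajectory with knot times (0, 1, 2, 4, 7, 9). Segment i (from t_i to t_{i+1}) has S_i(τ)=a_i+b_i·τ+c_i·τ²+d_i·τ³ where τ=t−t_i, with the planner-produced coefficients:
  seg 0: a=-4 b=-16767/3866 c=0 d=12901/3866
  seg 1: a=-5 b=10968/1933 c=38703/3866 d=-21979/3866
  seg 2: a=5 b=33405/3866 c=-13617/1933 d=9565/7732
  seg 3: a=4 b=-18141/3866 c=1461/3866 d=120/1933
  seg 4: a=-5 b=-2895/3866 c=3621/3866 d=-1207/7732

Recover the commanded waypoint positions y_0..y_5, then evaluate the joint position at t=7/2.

y_0 = S_0(0) = a_0 = -4
y_1 = S_1(0) = a_1 = -5
y_2 = S_2(0) = a_2 = 5
y_3 = S_3(0) = a_3 = 4
y_4 = S_4(0) = a_4 = -5
y_5 = S_4(2) = -4
t_q=7/2 is in segment 2 (τ=3/2); S_2(τ)=388831/61856

y_0=-4 y_1=-5 y_2=5 y_3=4 y_4=-5 y_5=-4
S(7/2) = 388831/61856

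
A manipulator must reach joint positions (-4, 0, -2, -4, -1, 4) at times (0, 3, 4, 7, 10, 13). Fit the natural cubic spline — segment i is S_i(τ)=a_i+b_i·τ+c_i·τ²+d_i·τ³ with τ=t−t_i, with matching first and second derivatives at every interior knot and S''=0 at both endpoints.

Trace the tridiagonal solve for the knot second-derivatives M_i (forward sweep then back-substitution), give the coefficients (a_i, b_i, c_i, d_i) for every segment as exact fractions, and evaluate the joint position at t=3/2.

Δ: Δ0=4/3, Δ1=-2, Δ2=-2/3, Δ3=1, Δ4=5/3
row 1: diag=8, rhs=-20; c'=1/8, d'=-5/2
row 2: denom=8−1·1/8=63/8; d'=(8−1·-5/2)/(63/8)=4/3
row 3: denom=12−3·8/21=76/7; d'=(10−3·4/3)/(76/7)=21/38
row 4: denom=12−3·21/76=849/76; d'=(4−3·21/38)/(849/76)=178/849
back: M4=178/849
back: M3=21/38−21/76·178/849=140/283
back: M2=4/3−8/21·140/283=324/283
back: M1=-5/2−1/8·324/283=-748/283
M: M0=0, M1=-748/283, M2=324/283, M3=140/283, M4=178/849, M5=0
seg 0: a=-4, c=M0/2=0, d=(M1−M0)/(6·3)=-374/2547, b=Δ0−h0·(2M0+M1)/6=2254/849
seg 1: a=0, c=M1/2=-374/283, d=(M2−M1)/(6·1)=536/849, b=Δ1−h1·(2M1+M2)/6=-1112/849
seg 2: a=-2, c=M2/2=162/283, d=(M3−M2)/(6·3)=-92/2547, b=Δ2−h2·(2M2+M3)/6=-1748/849
seg 3: a=-4, c=M3/2=70/283, d=(M4−M3)/(6·3)=-121/7641, b=Δ3−h3·(2M3+M4)/6=340/849
seg 4: a=-1, c=M4/2=89/849, d=(M5−M4)/(6·3)=-89/7641, b=Δ4−h4·(2M4+M5)/6=1237/849
t_q=3/2 → seg 0, τ=3/2; S=-4+2254/849·τ+0·τ²+-374/2547·τ³=-581/1132

  seg 0: a=-4 b=2254/849 c=0 d=-374/2547
  seg 1: a=0 b=-1112/849 c=-374/283 d=536/849
  seg 2: a=-2 b=-1748/849 c=162/283 d=-92/2547
  seg 3: a=-4 b=340/849 c=70/283 d=-121/7641
  seg 4: a=-1 b=1237/849 c=89/849 d=-89/7641
S(3/2) = -581/1132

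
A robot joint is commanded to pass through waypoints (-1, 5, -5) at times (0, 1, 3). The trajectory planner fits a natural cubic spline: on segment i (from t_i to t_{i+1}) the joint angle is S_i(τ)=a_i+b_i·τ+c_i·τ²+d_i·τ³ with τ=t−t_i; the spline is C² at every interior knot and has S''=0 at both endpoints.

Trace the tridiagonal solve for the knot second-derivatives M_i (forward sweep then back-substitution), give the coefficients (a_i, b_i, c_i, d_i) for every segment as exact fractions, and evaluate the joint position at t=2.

Δ: Δ0=6, Δ1=-5
row 1: diag=6, rhs=-66; c'=1/3, d'=-11
back: M1=-11
M: M0=0, M1=-11, M2=0
seg 0: a=-1, c=M0/2=0, d=(M1−M0)/(6·1)=-11/6, b=Δ0−h0·(2M0+M1)/6=47/6
seg 1: a=5, c=M1/2=-11/2, d=(M2−M1)/(6·2)=11/12, b=Δ1−h1·(2M1+M2)/6=7/3
t_q=2 → seg 1, τ=1; S=5+7/3·τ+-11/2·τ²+11/12·τ³=11/4

  seg 0: a=-1 b=47/6 c=0 d=-11/6
  seg 1: a=5 b=7/3 c=-11/2 d=11/12
S(2) = 11/4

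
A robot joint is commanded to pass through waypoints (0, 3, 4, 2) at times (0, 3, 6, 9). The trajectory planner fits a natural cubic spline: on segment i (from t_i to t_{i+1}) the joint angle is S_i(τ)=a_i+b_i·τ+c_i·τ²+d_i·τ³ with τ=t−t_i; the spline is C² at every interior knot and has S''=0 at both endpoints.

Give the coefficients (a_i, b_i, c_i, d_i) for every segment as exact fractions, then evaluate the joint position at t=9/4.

Δ: Δ0=1, Δ1=1/3, Δ2=-2/3
row 1: diag=12, rhs=-4; c'=1/4, d'=-1/3
row 2: denom=12−3·1/4=45/4; d'=(-6−3·-1/3)/(45/4)=-4/9
back: M2=-4/9
back: M1=-1/3−1/4·-4/9=-2/9
M: M0=0, M1=-2/9, M2=-4/9, M3=0
seg 0: a=0, c=M0/2=0, d=(M1−M0)/(6·3)=-1/81, b=Δ0−h0·(2M0+M1)/6=10/9
seg 1: a=3, c=M1/2=-1/9, d=(M2−M1)/(6·3)=-1/81, b=Δ1−h1·(2M1+M2)/6=7/9
seg 2: a=4, c=M2/2=-2/9, d=(M3−M2)/(6·3)=2/81, b=Δ2−h2·(2M2+M3)/6=-2/9
t_q=9/4 → seg 0, τ=9/4; S=0+10/9·τ+0·τ²+-1/81·τ³=151/64

  seg 0: a=0 b=10/9 c=0 d=-1/81
  seg 1: a=3 b=7/9 c=-1/9 d=-1/81
  seg 2: a=4 b=-2/9 c=-2/9 d=2/81
S(9/4) = 151/64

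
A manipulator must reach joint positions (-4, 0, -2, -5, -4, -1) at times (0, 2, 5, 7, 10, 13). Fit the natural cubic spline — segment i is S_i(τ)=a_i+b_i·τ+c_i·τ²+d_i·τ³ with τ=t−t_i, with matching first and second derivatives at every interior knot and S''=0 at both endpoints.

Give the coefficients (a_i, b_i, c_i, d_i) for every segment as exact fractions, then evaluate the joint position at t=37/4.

  seg 0: a=-4 b=2679/1069 c=0 d=-541/4276
  seg 1: a=0 b=1056/1069 c=-1623/2138 d=3995/57726
  seg 2: a=-2 b=-3631/2138 c=-437/3207 d=755/6414
  seg 3: a=-5 b=-5329/6414 c=1828/3207 d=-389/6414
  seg 4: a=-4 b=3052/3207 c=155/6414 d=-155/57726
S(37/4) = -639631/136832

Δ: Δ0=2, Δ1=-2/3, Δ2=-3/2, Δ3=1/3, Δ4=1
row 1: diag=10, rhs=-16; c'=3/10, d'=-8/5
row 2: denom=10−3·3/10=91/10; d'=(-5−3·-8/5)/(91/10)=-2/91
row 3: denom=10−2·20/91=870/91; d'=(11−2·-2/91)/(870/91)=67/58
row 4: denom=12−3·91/290=3207/290; d'=(4−3·67/58)/(3207/290)=155/3207
back: M4=155/3207
back: M3=67/58−91/290·155/3207=3656/3207
back: M2=-2/91−20/91·3656/3207=-874/3207
back: M1=-8/5−3/10·-874/3207=-1623/1069
M: M0=0, M1=-1623/1069, M2=-874/3207, M3=3656/3207, M4=155/3207, M5=0
seg 0: a=-4, c=M0/2=0, d=(M1−M0)/(6·2)=-541/4276, b=Δ0−h0·(2M0+M1)/6=2679/1069
seg 1: a=0, c=M1/2=-1623/2138, d=(M2−M1)/(6·3)=3995/57726, b=Δ1−h1·(2M1+M2)/6=1056/1069
seg 2: a=-2, c=M2/2=-437/3207, d=(M3−M2)/(6·2)=755/6414, b=Δ2−h2·(2M2+M3)/6=-3631/2138
seg 3: a=-5, c=M3/2=1828/3207, d=(M4−M3)/(6·3)=-389/6414, b=Δ3−h3·(2M3+M4)/6=-5329/6414
seg 4: a=-4, c=M4/2=155/6414, d=(M5−M4)/(6·3)=-155/57726, b=Δ4−h4·(2M4+M5)/6=3052/3207
t_q=37/4 → seg 3, τ=9/4; S=-5+-5329/6414·τ+1828/3207·τ²+-389/6414·τ³=-639631/136832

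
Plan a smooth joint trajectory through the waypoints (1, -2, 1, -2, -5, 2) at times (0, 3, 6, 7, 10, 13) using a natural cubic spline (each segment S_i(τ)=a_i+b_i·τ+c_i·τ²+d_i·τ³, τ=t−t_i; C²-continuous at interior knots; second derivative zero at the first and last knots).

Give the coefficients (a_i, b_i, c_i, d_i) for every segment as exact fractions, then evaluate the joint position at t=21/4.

Δ: Δ0=-1, Δ1=1, Δ2=-3, Δ3=-1, Δ4=7/3
row 1: diag=12, rhs=12; c'=1/4, d'=1
row 2: denom=8−3·1/4=29/4; d'=(-24−3·1)/(29/4)=-108/29
row 3: denom=8−1·4/29=228/29; d'=(12−1·-108/29)/(228/29)=2
row 4: denom=12−3·29/76=825/76; d'=(20−3·2)/(825/76)=1064/825
back: M4=1064/825
back: M3=2−29/76·1064/825=1244/825
back: M2=-108/29−4/29·1244/825=-3244/825
back: M1=1−1/4·-3244/825=1636/825
M: M0=0, M1=1636/825, M2=-3244/825, M3=1244/825, M4=1064/825, M5=0
seg 0: a=1, c=M0/2=0, d=(M1−M0)/(6·3)=818/7425, b=Δ0−h0·(2M0+M1)/6=-1643/825
seg 1: a=-2, c=M1/2=818/825, d=(M2−M1)/(6·3)=-488/1485, b=Δ1−h1·(2M1+M2)/6=811/825
seg 2: a=1, c=M2/2=-1622/825, d=(M3−M2)/(6·1)=68/75, b=Δ2−h2·(2M2+M3)/6=-1601/825
seg 3: a=-2, c=M3/2=622/825, d=(M4−M3)/(6·3)=-2/165, b=Δ3−h3·(2M3+M4)/6=-867/275
seg 4: a=-5, c=M4/2=532/825, d=(M5−M4)/(6·3)=-532/7425, b=Δ4−h4·(2M4+M5)/6=287/275
t_q=21/4 → seg 1, τ=9/4; S=-2+811/825·τ+818/825·τ²+-488/1485·τ³=1637/1100

  seg 0: a=1 b=-1643/825 c=0 d=818/7425
  seg 1: a=-2 b=811/825 c=818/825 d=-488/1485
  seg 2: a=1 b=-1601/825 c=-1622/825 d=68/75
  seg 3: a=-2 b=-867/275 c=622/825 d=-2/165
  seg 4: a=-5 b=287/275 c=532/825 d=-532/7425
S(21/4) = 1637/1100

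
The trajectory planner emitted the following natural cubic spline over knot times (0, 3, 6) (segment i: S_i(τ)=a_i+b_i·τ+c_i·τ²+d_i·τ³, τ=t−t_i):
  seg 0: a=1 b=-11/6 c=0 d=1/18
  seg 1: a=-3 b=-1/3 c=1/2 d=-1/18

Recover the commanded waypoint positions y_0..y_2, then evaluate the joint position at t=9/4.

y_0 = S_0(0) = a_0 = 1
y_1 = S_1(0) = a_1 = -3
y_2 = S_1(3) = -1
t_q=9/4 is in segment 0 (τ=9/4); S_0(τ)=-319/128

y_0=1 y_1=-3 y_2=-1
S(9/4) = -319/128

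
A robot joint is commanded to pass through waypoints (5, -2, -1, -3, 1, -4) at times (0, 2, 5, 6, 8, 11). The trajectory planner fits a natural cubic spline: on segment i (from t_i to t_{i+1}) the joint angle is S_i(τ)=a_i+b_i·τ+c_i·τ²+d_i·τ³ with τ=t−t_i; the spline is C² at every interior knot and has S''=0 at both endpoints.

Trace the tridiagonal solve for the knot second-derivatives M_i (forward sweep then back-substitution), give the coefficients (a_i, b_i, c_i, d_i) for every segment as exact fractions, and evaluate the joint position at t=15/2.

  seg 0: a=5 b=-4498/969 c=0 d=2213/7752
  seg 1: a=-2 b=-2357/1938 c=2213/1292 d=-4637/11628
  seg 2: a=-1 b=-389/228 c=-606/323 d=6133/3876
  seg 3: a=-3 b=-1379/1938 c=3709/1292 d=-734/969
  seg 4: a=1 b=3259/1938 c=-2163/1292 d=721/3876
S(15/2) = -851/5168

Δ: Δ0=-7/2, Δ1=1/3, Δ2=-2, Δ3=2, Δ4=-5/3
row 1: diag=10, rhs=23; c'=3/10, d'=23/10
row 2: denom=8−3·3/10=71/10; d'=(-14−3·23/10)/(71/10)=-209/71
row 3: denom=6−1·10/71=416/71; d'=(24−1·-209/71)/(416/71)=1913/416
row 4: denom=10−2·71/208=969/104; d'=(-22−2·1913/416)/(969/104)=-2163/646
back: M4=-2163/646
back: M3=1913/416−71/208·-2163/646=3709/646
back: M2=-209/71−10/71·3709/646=-1212/323
back: M1=23/10−3/10·-1212/323=2213/646
M: M0=0, M1=2213/646, M2=-1212/323, M3=3709/646, M4=-2163/646, M5=0
seg 0: a=5, c=M0/2=0, d=(M1−M0)/(6·2)=2213/7752, b=Δ0−h0·(2M0+M1)/6=-4498/969
seg 1: a=-2, c=M1/2=2213/1292, d=(M2−M1)/(6·3)=-4637/11628, b=Δ1−h1·(2M1+M2)/6=-2357/1938
seg 2: a=-1, c=M2/2=-606/323, d=(M3−M2)/(6·1)=6133/3876, b=Δ2−h2·(2M2+M3)/6=-389/228
seg 3: a=-3, c=M3/2=3709/1292, d=(M4−M3)/(6·2)=-734/969, b=Δ3−h3·(2M3+M4)/6=-1379/1938
seg 4: a=1, c=M4/2=-2163/1292, d=(M5−M4)/(6·3)=721/3876, b=Δ4−h4·(2M4+M5)/6=3259/1938
t_q=15/2 → seg 3, τ=3/2; S=-3+-1379/1938·τ+3709/1292·τ²+-734/969·τ³=-851/5168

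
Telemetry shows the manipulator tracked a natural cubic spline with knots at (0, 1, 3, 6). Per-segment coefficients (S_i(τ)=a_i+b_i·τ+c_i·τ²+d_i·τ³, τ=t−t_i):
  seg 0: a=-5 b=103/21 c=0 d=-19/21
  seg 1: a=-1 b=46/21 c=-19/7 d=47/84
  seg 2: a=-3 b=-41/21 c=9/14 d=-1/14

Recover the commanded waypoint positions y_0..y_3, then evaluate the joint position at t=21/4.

y_0=-5 y_1=-1 y_2=-3 y_3=-5
S(21/4) = -4437/896

y_0 = S_0(0) = a_0 = -5
y_1 = S_1(0) = a_1 = -1
y_2 = S_2(0) = a_2 = -3
y_3 = S_2(3) = -5
t_q=21/4 is in segment 2 (τ=9/4); S_2(τ)=-4437/896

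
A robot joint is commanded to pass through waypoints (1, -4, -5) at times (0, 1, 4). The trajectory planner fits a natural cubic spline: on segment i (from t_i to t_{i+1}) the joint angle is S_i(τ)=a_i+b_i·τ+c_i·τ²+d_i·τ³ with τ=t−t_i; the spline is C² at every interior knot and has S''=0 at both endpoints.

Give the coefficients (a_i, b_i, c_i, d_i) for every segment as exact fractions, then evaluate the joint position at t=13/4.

Δ: Δ0=-5, Δ1=-1/3
row 1: diag=8, rhs=28; c'=3/8, d'=7/2
back: M1=7/2
M: M0=0, M1=7/2, M2=0
seg 0: a=1, c=M0/2=0, d=(M1−M0)/(6·1)=7/12, b=Δ0−h0·(2M0+M1)/6=-67/12
seg 1: a=-4, c=M1/2=7/4, d=(M2−M1)/(6·3)=-7/36, b=Δ1−h1·(2M1+M2)/6=-23/6
t_q=13/4 → seg 1, τ=9/4; S=-4+-23/6·τ+7/4·τ²+-7/36·τ³=-1531/256

  seg 0: a=1 b=-67/12 c=0 d=7/12
  seg 1: a=-4 b=-23/6 c=7/4 d=-7/36
S(13/4) = -1531/256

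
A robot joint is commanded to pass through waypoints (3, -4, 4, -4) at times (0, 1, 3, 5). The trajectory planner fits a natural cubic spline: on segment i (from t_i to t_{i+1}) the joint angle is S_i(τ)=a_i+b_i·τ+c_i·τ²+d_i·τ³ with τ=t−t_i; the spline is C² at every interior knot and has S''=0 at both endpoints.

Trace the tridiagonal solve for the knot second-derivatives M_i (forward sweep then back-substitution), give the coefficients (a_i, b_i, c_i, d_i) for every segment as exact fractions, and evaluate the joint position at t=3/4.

Δ: Δ0=-7, Δ1=4, Δ2=-4
row 1: diag=6, rhs=66; c'=1/3, d'=11
row 2: denom=8−2·1/3=22/3; d'=(-48−2·11)/(22/3)=-105/11
back: M2=-105/11
back: M1=11−1/3·-105/11=156/11
M: M0=0, M1=156/11, M2=-105/11, M3=0
seg 0: a=3, c=M0/2=0, d=(M1−M0)/(6·1)=26/11, b=Δ0−h0·(2M0+M1)/6=-103/11
seg 1: a=-4, c=M1/2=78/11, d=(M2−M1)/(6·2)=-87/44, b=Δ1−h1·(2M1+M2)/6=-25/11
seg 2: a=4, c=M2/2=-105/22, d=(M3−M2)/(6·2)=35/44, b=Δ2−h2·(2M2+M3)/6=26/11
t_q=3/4 → seg 0, τ=3/4; S=3+-103/11·τ+0·τ²+26/11·τ³=-1065/352

  seg 0: a=3 b=-103/11 c=0 d=26/11
  seg 1: a=-4 b=-25/11 c=78/11 d=-87/44
  seg 2: a=4 b=26/11 c=-105/22 d=35/44
S(3/4) = -1065/352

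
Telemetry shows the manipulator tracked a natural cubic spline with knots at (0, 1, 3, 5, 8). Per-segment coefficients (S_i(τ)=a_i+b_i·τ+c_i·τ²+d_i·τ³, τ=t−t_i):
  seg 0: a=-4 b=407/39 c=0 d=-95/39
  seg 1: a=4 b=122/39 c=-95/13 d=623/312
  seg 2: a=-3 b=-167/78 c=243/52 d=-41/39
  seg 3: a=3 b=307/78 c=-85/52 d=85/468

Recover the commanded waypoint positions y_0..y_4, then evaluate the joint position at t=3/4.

y_0 = S_0(0) = a_0 = -4
y_1 = S_1(0) = a_1 = 4
y_2 = S_2(0) = a_2 = -3
y_3 = S_3(0) = a_3 = 3
y_4 = S_3(3) = 5
t_q=3/4 is in segment 0 (τ=3/4); S_0(τ)=2329/832

y_0=-4 y_1=4 y_2=-3 y_3=3 y_4=5
S(3/4) = 2329/832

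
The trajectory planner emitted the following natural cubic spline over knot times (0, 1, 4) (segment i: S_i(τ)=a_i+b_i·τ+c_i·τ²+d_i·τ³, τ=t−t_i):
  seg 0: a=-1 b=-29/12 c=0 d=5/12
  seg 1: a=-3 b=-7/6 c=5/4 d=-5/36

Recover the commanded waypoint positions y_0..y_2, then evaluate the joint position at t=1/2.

y_0=-1 y_1=-3 y_2=1
S(1/2) = -69/32

y_0 = S_0(0) = a_0 = -1
y_1 = S_1(0) = a_1 = -3
y_2 = S_1(3) = 1
t_q=1/2 is in segment 0 (τ=1/2); S_0(τ)=-69/32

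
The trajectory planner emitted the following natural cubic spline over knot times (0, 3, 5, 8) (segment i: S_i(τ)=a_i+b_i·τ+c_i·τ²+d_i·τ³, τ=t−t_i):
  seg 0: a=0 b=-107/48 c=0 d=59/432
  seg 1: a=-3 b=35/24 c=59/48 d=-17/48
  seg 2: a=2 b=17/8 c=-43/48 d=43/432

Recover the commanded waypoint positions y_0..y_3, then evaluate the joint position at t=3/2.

y_0=0 y_1=-3 y_2=2 y_3=3
S(3/2) = -369/128

y_0 = S_0(0) = a_0 = 0
y_1 = S_1(0) = a_1 = -3
y_2 = S_2(0) = a_2 = 2
y_3 = S_2(3) = 3
t_q=3/2 is in segment 0 (τ=3/2); S_0(τ)=-369/128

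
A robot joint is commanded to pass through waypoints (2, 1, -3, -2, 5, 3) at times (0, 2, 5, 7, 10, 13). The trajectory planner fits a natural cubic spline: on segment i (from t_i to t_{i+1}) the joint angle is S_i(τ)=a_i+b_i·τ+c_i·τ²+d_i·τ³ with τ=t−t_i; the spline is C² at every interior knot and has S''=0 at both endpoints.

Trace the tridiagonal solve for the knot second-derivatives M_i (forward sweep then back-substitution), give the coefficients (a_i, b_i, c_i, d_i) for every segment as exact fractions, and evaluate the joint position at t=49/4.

  seg 0: a=2 b=-487/2138 c=0 d=-291/4276
  seg 1: a=1 b=-2233/2138 c=-873/2138 d=3002/28863
  seg 2: a=-3 b=-1467/2138 c=3385/6414 d=419/12828
  seg 3: a=-2 b=11653/6414 c=2321/3207 d=-10613/57726
  seg 4: a=5 b=3833/3207 c=-5971/6414 d=5971/57726
S(49/4) = 568477/136832

Δ: Δ0=-1/2, Δ1=-4/3, Δ2=1/2, Δ3=7/3, Δ4=-2/3
row 1: diag=10, rhs=-5; c'=3/10, d'=-1/2
row 2: denom=10−3·3/10=91/10; d'=(11−3·-1/2)/(91/10)=125/91
row 3: denom=10−2·20/91=870/91; d'=(11−2·125/91)/(870/91)=751/870
row 4: denom=12−3·91/290=3207/290; d'=(-18−3·751/870)/(3207/290)=-5971/3207
back: M4=-5971/3207
back: M3=751/870−91/290·-5971/3207=4642/3207
back: M2=125/91−20/91·4642/3207=3385/3207
back: M1=-1/2−3/10·3385/3207=-873/1069
M: M0=0, M1=-873/1069, M2=3385/3207, M3=4642/3207, M4=-5971/3207, M5=0
seg 0: a=2, c=M0/2=0, d=(M1−M0)/(6·2)=-291/4276, b=Δ0−h0·(2M0+M1)/6=-487/2138
seg 1: a=1, c=M1/2=-873/2138, d=(M2−M1)/(6·3)=3002/28863, b=Δ1−h1·(2M1+M2)/6=-2233/2138
seg 2: a=-3, c=M2/2=3385/6414, d=(M3−M2)/(6·2)=419/12828, b=Δ2−h2·(2M2+M3)/6=-1467/2138
seg 3: a=-2, c=M3/2=2321/3207, d=(M4−M3)/(6·3)=-10613/57726, b=Δ3−h3·(2M3+M4)/6=11653/6414
seg 4: a=5, c=M4/2=-5971/6414, d=(M5−M4)/(6·3)=5971/57726, b=Δ4−h4·(2M4+M5)/6=3833/3207
t_q=49/4 → seg 4, τ=9/4; S=5+3833/3207·τ+-5971/6414·τ²+5971/57726·τ³=568477/136832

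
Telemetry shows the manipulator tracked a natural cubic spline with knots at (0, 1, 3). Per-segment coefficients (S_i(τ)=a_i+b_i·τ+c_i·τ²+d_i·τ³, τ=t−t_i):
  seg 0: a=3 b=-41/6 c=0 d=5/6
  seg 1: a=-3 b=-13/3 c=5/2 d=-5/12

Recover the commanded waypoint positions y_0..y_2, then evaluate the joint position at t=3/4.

y_0 = S_0(0) = a_0 = 3
y_1 = S_1(0) = a_1 = -3
y_2 = S_1(2) = -5
t_q=3/4 is in segment 0 (τ=3/4); S_0(τ)=-227/128

y_0=3 y_1=-3 y_2=-5
S(3/4) = -227/128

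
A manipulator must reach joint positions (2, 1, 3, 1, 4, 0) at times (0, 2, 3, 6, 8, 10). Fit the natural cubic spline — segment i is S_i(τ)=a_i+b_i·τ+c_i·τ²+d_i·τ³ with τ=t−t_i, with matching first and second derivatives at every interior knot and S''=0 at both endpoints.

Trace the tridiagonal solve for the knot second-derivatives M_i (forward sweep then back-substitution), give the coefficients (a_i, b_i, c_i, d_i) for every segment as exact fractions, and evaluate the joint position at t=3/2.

Δ: Δ0=-1/2, Δ1=2, Δ2=-2/3, Δ3=3/2, Δ4=-2
row 1: diag=6, rhs=15; c'=1/6, d'=5/2
row 2: denom=8−1·1/6=47/6; d'=(-16−1·5/2)/(47/6)=-111/47
row 3: denom=10−3·18/47=416/47; d'=(13−3·-111/47)/(416/47)=59/26
row 4: denom=8−2·47/208=785/104; d'=(-21−2·59/26)/(785/104)=-2656/785
back: M4=-2656/785
back: M3=59/26−47/208·-2656/785=4763/1570
back: M2=-111/47−18/47·4763/1570=-2766/785
back: M1=5/2−1/6·-2766/785=4847/1570
M: M0=0, M1=4847/1570, M2=-2766/785, M3=4763/1570, M4=-2656/785, M5=0
seg 0: a=2, c=M0/2=0, d=(M1−M0)/(6·2)=4847/18840, b=Δ0−h0·(2M0+M1)/6=-3601/2355
seg 1: a=1, c=M1/2=4847/3140, d=(M2−M1)/(6·1)=-10379/9420, b=Δ1−h1·(2M1+M2)/6=7339/4710
seg 2: a=3, c=M2/2=-1383/785, d=(M3−M2)/(6·3)=2059/5652, b=Δ2−h2·(2M2+M3)/6=12623/9420
seg 3: a=1, c=M3/2=4763/3140, d=(M4−M3)/(6·2)=-2015/3768, b=Δ3−h3·(2M3+M4)/6=2851/4710
seg 4: a=4, c=M4/2=-1328/785, d=(M5−M4)/(6·2)=664/2355, b=Δ4−h4·(2M4+M5)/6=602/2355
t_q=3/2 → seg 0, τ=3/2; S=2+-3601/2355·τ+0·τ²+4847/18840·τ³=28871/50240

  seg 0: a=2 b=-3601/2355 c=0 d=4847/18840
  seg 1: a=1 b=7339/4710 c=4847/3140 d=-10379/9420
  seg 2: a=3 b=12623/9420 c=-1383/785 d=2059/5652
  seg 3: a=1 b=2851/4710 c=4763/3140 d=-2015/3768
  seg 4: a=4 b=602/2355 c=-1328/785 d=664/2355
S(3/2) = 28871/50240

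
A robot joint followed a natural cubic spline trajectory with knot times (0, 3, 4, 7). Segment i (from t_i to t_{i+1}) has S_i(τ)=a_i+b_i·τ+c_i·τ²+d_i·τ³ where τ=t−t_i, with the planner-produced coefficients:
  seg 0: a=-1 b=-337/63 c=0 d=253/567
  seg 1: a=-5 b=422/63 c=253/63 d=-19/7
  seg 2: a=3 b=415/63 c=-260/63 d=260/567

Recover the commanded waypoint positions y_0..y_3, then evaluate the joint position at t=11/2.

y_0 = S_0(0) = a_0 = -1
y_1 = S_1(0) = a_1 = -5
y_2 = S_2(0) = a_2 = 3
y_3 = S_2(3) = -2
t_q=11/2 is in segment 2 (τ=3/2); S_2(τ)=36/7

y_0=-1 y_1=-5 y_2=3 y_3=-2
S(11/2) = 36/7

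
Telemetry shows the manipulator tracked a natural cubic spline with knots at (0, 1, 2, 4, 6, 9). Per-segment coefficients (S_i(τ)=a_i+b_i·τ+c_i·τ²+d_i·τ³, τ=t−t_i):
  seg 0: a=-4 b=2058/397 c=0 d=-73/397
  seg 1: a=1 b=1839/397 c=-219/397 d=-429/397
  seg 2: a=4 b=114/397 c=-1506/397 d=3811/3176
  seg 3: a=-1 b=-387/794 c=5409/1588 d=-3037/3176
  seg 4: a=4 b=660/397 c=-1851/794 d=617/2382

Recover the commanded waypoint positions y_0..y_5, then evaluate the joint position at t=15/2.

y_0=-4 y_1=1 y_2=4 y_3=-1 y_4=4 y_5=-5
S(15/2) = 13483/6352

y_0 = S_0(0) = a_0 = -4
y_1 = S_1(0) = a_1 = 1
y_2 = S_2(0) = a_2 = 4
y_3 = S_3(0) = a_3 = -1
y_4 = S_4(0) = a_4 = 4
y_5 = S_4(3) = -5
t_q=15/2 is in segment 4 (τ=3/2); S_4(τ)=13483/6352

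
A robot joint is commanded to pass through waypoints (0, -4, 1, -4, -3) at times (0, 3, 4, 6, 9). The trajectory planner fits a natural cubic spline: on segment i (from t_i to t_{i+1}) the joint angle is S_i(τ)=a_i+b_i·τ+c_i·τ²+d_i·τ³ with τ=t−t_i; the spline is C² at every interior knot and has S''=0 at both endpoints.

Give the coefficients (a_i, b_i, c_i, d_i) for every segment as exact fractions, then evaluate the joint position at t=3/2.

  seg 0: a=0 b=-315/73 c=0 d=653/1971
  seg 1: a=-4 b=338/73 c=653/219 d=-572/219
  seg 2: a=1 b=604/219 c=-1063/219 d=1949/1752
  seg 3: a=-4 b=-483/146 c=1595/876 d=-1595/7884
S(3/2) = -3127/584

Δ: Δ0=-4/3, Δ1=5, Δ2=-5/2, Δ3=1/3
row 1: diag=8, rhs=38; c'=1/8, d'=19/4
row 2: denom=6−1·1/8=47/8; d'=(-45−1·19/4)/(47/8)=-398/47
row 3: denom=10−2·16/47=438/47; d'=(17−2·-398/47)/(438/47)=1595/438
back: M3=1595/438
back: M2=-398/47−16/47·1595/438=-2126/219
back: M1=19/4−1/8·-2126/219=1306/219
M: M0=0, M1=1306/219, M2=-2126/219, M3=1595/438, M4=0
seg 0: a=0, c=M0/2=0, d=(M1−M0)/(6·3)=653/1971, b=Δ0−h0·(2M0+M1)/6=-315/73
seg 1: a=-4, c=M1/2=653/219, d=(M2−M1)/(6·1)=-572/219, b=Δ1−h1·(2M1+M2)/6=338/73
seg 2: a=1, c=M2/2=-1063/219, d=(M3−M2)/(6·2)=1949/1752, b=Δ2−h2·(2M2+M3)/6=604/219
seg 3: a=-4, c=M3/2=1595/876, d=(M4−M3)/(6·3)=-1595/7884, b=Δ3−h3·(2M3+M4)/6=-483/146
t_q=3/2 → seg 0, τ=3/2; S=0+-315/73·τ+0·τ²+653/1971·τ³=-3127/584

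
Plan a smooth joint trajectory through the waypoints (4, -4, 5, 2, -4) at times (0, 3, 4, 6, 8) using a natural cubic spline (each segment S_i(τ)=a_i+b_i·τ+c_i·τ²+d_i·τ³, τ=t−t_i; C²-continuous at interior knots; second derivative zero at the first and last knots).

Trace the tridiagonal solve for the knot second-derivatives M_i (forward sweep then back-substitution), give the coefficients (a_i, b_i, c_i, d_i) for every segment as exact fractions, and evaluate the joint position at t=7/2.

Δ: Δ0=-8/3, Δ1=9, Δ2=-3/2, Δ3=-3
row 1: diag=8, rhs=70; c'=1/8, d'=35/4
row 2: denom=6−1·1/8=47/8; d'=(-63−1·35/4)/(47/8)=-574/47
row 3: denom=8−2·16/47=344/47; d'=(-9−2·-574/47)/(344/47)=725/344
back: M3=725/344
back: M2=-574/47−16/47·725/344=-556/43
back: M1=35/4−1/8·-556/43=1783/172
M: M0=0, M1=1783/172, M2=-556/43, M3=725/344, M4=0
seg 0: a=4, c=M0/2=0, d=(M1−M0)/(6·3)=1783/3096, b=Δ0−h0·(2M0+M1)/6=-8101/1032
seg 1: a=-4, c=M1/2=1783/344, d=(M2−M1)/(6·1)=-4007/1032, b=Δ1−h1·(2M1+M2)/6=3973/516
seg 2: a=5, c=M2/2=-278/43, d=(M3−M2)/(6·2)=5173/4128, b=Δ2−h2·(2M2+M3)/6=6623/1032
seg 3: a=2, c=M3/2=725/688, d=(M4−M3)/(6·2)=-725/4128, b=Δ3−h3·(2M3+M4)/6=-2273/516
t_q=7/2 → seg 1, τ=1/2; S=-4+3973/516·τ+1783/344·τ²+-4007/1032·τ³=1817/2752

  seg 0: a=4 b=-8101/1032 c=0 d=1783/3096
  seg 1: a=-4 b=3973/516 c=1783/344 d=-4007/1032
  seg 2: a=5 b=6623/1032 c=-278/43 d=5173/4128
  seg 3: a=2 b=-2273/516 c=725/688 d=-725/4128
S(7/2) = 1817/2752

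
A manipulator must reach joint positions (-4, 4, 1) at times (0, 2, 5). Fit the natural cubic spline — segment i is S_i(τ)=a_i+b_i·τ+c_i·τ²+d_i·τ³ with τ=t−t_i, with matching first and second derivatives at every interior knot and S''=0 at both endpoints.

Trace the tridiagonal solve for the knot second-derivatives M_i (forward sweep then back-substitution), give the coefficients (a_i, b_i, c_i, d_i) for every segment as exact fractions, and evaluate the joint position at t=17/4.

  seg 0: a=-4 b=5 c=0 d=-1/4
  seg 1: a=4 b=2 c=-3/2 d=1/6
S(17/4) = 359/128

Δ: Δ0=4, Δ1=-1
row 1: diag=10, rhs=-30; c'=3/10, d'=-3
back: M1=-3
M: M0=0, M1=-3, M2=0
seg 0: a=-4, c=M0/2=0, d=(M1−M0)/(6·2)=-1/4, b=Δ0−h0·(2M0+M1)/6=5
seg 1: a=4, c=M1/2=-3/2, d=(M2−M1)/(6·3)=1/6, b=Δ1−h1·(2M1+M2)/6=2
t_q=17/4 → seg 1, τ=9/4; S=4+2·τ+-3/2·τ²+1/6·τ³=359/128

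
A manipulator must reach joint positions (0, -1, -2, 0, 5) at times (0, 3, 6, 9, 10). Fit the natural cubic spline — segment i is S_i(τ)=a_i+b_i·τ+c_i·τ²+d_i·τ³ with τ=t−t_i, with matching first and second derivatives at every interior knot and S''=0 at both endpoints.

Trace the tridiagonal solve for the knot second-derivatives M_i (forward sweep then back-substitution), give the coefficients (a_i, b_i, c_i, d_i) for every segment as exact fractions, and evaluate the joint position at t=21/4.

  seg 0: a=0 b=-41/108 c=0 d=5/972
  seg 1: a=-1 b=-13/54 c=5/108 d=-25/972
  seg 2: a=-2 b=-71/108 c=-5/27 d=203/972
  seg 3: a=0 b=209/54 c=61/36 d=-61/108
S(21/4) = -1229/768

Δ: Δ0=-1/3, Δ1=-1/3, Δ2=2/3, Δ3=5
row 1: diag=12, rhs=0; c'=1/4, d'=0
row 2: denom=12−3·1/4=45/4; d'=(6−3·0)/(45/4)=8/15
row 3: denom=8−3·4/15=36/5; d'=(26−3·8/15)/(36/5)=61/18
back: M3=61/18
back: M2=8/15−4/15·61/18=-10/27
back: M1=0−1/4·-10/27=5/54
M: M0=0, M1=5/54, M2=-10/27, M3=61/18, M4=0
seg 0: a=0, c=M0/2=0, d=(M1−M0)/(6·3)=5/972, b=Δ0−h0·(2M0+M1)/6=-41/108
seg 1: a=-1, c=M1/2=5/108, d=(M2−M1)/(6·3)=-25/972, b=Δ1−h1·(2M1+M2)/6=-13/54
seg 2: a=-2, c=M2/2=-5/27, d=(M3−M2)/(6·3)=203/972, b=Δ2−h2·(2M2+M3)/6=-71/108
seg 3: a=0, c=M3/2=61/36, d=(M4−M3)/(6·1)=-61/108, b=Δ3−h3·(2M3+M4)/6=209/54
t_q=21/4 → seg 1, τ=9/4; S=-1+-13/54·τ+5/108·τ²+-25/972·τ³=-1229/768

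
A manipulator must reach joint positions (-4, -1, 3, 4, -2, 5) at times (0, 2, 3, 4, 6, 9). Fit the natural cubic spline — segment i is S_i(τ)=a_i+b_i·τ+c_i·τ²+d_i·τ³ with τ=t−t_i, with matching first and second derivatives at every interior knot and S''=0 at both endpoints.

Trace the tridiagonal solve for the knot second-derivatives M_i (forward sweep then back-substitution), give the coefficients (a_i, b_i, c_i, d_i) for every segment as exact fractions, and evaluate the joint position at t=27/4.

Δ: Δ0=3/2, Δ1=4, Δ2=1, Δ3=-3, Δ4=7/3
row 1: diag=6, rhs=15; c'=1/6, d'=5/2
row 2: denom=4−1·1/6=23/6; d'=(-18−1·5/2)/(23/6)=-123/23
row 3: denom=6−1·6/23=132/23; d'=(-24−1·-123/23)/(132/23)=-13/4
row 4: denom=10−2·23/66=307/33; d'=(32−2·-13/4)/(307/33)=2541/614
back: M4=2541/614
back: M3=-13/4−23/66·2541/614=-2881/614
back: M2=-123/23−6/23·-2881/614=-1266/307
back: M1=5/2−1/6·-1266/307=1957/614
M: M0=0, M1=1957/614, M2=-1266/307, M3=-2881/614, M4=2541/614, M5=0
seg 0: a=-4, c=M0/2=0, d=(M1−M0)/(6·2)=1957/7368, b=Δ0−h0·(2M0+M1)/6=403/921
seg 1: a=-1, c=M1/2=1957/1228, d=(M2−M1)/(6·1)=-4489/3684, b=Δ1−h1·(2M1+M2)/6=6677/1842
seg 2: a=3, c=M2/2=-633/307, d=(M3−M2)/(6·1)=-349/3684, b=Δ2−h2·(2M2+M3)/6=11629/3684
seg 3: a=4, c=M3/2=-2881/1228, d=(M4−M3)/(6·2)=2711/3684, b=Δ3−h3·(2M3+M4)/6=-2305/1842
seg 4: a=-2, c=M4/2=2541/1228, d=(M5−M4)/(6·3)=-847/3684, b=Δ4−h4·(2M4+M5)/6=-3325/1842
t_q=27/4 → seg 4, τ=3/4; S=-2+-3325/1842·τ+2541/1228·τ²+-847/3684·τ³=-179731/78592

  seg 0: a=-4 b=403/921 c=0 d=1957/7368
  seg 1: a=-1 b=6677/1842 c=1957/1228 d=-4489/3684
  seg 2: a=3 b=11629/3684 c=-633/307 d=-349/3684
  seg 3: a=4 b=-2305/1842 c=-2881/1228 d=2711/3684
  seg 4: a=-2 b=-3325/1842 c=2541/1228 d=-847/3684
S(27/4) = -179731/78592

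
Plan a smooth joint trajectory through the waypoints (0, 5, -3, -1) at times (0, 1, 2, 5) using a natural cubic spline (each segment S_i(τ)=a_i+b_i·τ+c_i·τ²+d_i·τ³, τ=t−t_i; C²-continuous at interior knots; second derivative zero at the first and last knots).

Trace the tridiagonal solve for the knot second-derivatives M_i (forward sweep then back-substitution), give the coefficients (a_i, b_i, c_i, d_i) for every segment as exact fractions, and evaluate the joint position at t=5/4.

Δ: Δ0=5, Δ1=-8, Δ2=2/3
row 1: diag=4, rhs=-78; c'=1/4, d'=-39/2
row 2: denom=8−1·1/4=31/4; d'=(52−1·-39/2)/(31/4)=286/31
back: M2=286/31
back: M1=-39/2−1/4·286/31=-676/31
M: M0=0, M1=-676/31, M2=286/31, M3=0
seg 0: a=0, c=M0/2=0, d=(M1−M0)/(6·1)=-338/93, b=Δ0−h0·(2M0+M1)/6=803/93
seg 1: a=5, c=M1/2=-338/31, d=(M2−M1)/(6·1)=481/93, b=Δ1−h1·(2M1+M2)/6=-211/93
seg 2: a=-3, c=M2/2=143/31, d=(M3−M2)/(6·3)=-143/279, b=Δ2−h2·(2M2+M3)/6=-796/93
t_q=5/4 → seg 1, τ=1/4; S=5+-211/93·τ+-338/31·τ²+481/93·τ³=7603/1984

  seg 0: a=0 b=803/93 c=0 d=-338/93
  seg 1: a=5 b=-211/93 c=-338/31 d=481/93
  seg 2: a=-3 b=-796/93 c=143/31 d=-143/279
S(5/4) = 7603/1984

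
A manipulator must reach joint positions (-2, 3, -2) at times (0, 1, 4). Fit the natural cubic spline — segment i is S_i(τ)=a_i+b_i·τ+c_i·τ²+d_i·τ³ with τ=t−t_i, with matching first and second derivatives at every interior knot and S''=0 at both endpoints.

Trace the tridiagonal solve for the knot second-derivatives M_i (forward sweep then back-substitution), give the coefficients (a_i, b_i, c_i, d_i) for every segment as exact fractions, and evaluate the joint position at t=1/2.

  seg 0: a=-2 b=35/6 c=0 d=-5/6
  seg 1: a=3 b=10/3 c=-5/2 d=5/18
S(1/2) = 13/16

Δ: Δ0=5, Δ1=-5/3
row 1: diag=8, rhs=-40; c'=3/8, d'=-5
back: M1=-5
M: M0=0, M1=-5, M2=0
seg 0: a=-2, c=M0/2=0, d=(M1−M0)/(6·1)=-5/6, b=Δ0−h0·(2M0+M1)/6=35/6
seg 1: a=3, c=M1/2=-5/2, d=(M2−M1)/(6·3)=5/18, b=Δ1−h1·(2M1+M2)/6=10/3
t_q=1/2 → seg 0, τ=1/2; S=-2+35/6·τ+0·τ²+-5/6·τ³=13/16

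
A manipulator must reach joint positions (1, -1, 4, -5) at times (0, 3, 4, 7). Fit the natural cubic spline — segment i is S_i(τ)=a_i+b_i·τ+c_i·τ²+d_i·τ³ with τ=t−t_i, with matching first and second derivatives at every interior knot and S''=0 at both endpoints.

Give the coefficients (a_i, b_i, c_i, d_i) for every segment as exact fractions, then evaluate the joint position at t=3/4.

Δ: Δ0=-2/3, Δ1=5, Δ2=-3
row 1: diag=8, rhs=34; c'=1/8, d'=17/4
row 2: denom=8−1·1/8=63/8; d'=(-48−1·17/4)/(63/8)=-418/63
back: M2=-418/63
back: M1=17/4−1/8·-418/63=320/63
M: M0=0, M1=320/63, M2=-418/63, M3=0
seg 0: a=1, c=M0/2=0, d=(M1−M0)/(6·3)=160/567, b=Δ0−h0·(2M0+M1)/6=-202/63
seg 1: a=-1, c=M1/2=160/63, d=(M2−M1)/(6·1)=-41/21, b=Δ1−h1·(2M1+M2)/6=278/63
seg 2: a=4, c=M2/2=-209/63, d=(M3−M2)/(6·3)=209/567, b=Δ2−h2·(2M2+M3)/6=229/63
t_q=3/4 → seg 0, τ=3/4; S=1+-202/63·τ+0·τ²+160/567·τ³=-9/7

  seg 0: a=1 b=-202/63 c=0 d=160/567
  seg 1: a=-1 b=278/63 c=160/63 d=-41/21
  seg 2: a=4 b=229/63 c=-209/63 d=209/567
S(3/4) = -9/7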